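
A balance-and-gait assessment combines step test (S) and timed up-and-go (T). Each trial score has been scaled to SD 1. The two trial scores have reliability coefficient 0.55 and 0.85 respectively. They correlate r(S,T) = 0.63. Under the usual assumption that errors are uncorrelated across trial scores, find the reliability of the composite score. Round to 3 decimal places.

0.816

Var(S+T) = 2 + 2·[0.63] = 2 + 1.26 = 3.26.
Because errors are independent across components, Cov(Tᵢ,Tⱼ) = Cov(Xᵢ,Xⱼ); the off-diagonal part of the true-score variance is the same as above.
True-score variance = [0.55 + 0.85] + 1.26 = 1.4 + 1.26 = 2.66.
Reliability = 2.66 / 3.26 = 0.816.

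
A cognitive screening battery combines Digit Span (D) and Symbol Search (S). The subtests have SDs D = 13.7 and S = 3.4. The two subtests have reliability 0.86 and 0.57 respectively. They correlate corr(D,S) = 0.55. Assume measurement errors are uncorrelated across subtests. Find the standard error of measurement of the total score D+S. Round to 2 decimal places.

5.59

Var(total) = 199.25 + 51.238 = 250.488.
True-score variance = 168.003 + 51.238 = 219.241, so reliability = 0.8753.
Error variance = 250.488 − 219.241 = 31.2474; SEM = √31.2474 = 5.59.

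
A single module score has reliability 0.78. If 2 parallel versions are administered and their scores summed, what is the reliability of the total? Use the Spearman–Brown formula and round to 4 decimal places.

0.8764

ρ_k = kρ / (1 + (k−1)ρ) = 2·0.78 / (1 + 1·0.78) = 1.560 / 1.780 = 0.8764.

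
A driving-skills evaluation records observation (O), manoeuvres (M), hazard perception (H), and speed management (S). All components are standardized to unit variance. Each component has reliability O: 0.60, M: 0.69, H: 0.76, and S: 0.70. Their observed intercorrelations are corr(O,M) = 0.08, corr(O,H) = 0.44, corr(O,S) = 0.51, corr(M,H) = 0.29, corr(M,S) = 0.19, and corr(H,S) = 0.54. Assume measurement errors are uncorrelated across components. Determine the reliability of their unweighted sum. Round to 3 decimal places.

0.846

Var(O+M+H+S) = 4 + 2·[0.08 + 0.44 + 0.51 + 0.29 + 0.19 + 0.54] = 4 + 4.1 = 8.1.
Because errors are independent across components, Cov(Tᵢ,Tⱼ) = Cov(Xᵢ,Xⱼ); the off-diagonal part of the true-score variance is the same as above.
True-score variance = [0.60 + 0.69 + 0.76 + 0.70] + 4.1 = 2.75 + 4.1 = 6.85.
Reliability = 6.85 / 8.1 = 0.846.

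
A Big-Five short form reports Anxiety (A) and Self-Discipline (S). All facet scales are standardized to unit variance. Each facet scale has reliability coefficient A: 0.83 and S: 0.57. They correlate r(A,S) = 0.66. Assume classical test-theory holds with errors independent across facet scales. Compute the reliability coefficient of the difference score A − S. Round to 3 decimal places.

Var(A−S) = 1 + 1 − 2·0.66 = 2 − 1.32 = 0.68.
With uncorrelated errors the cross-covariances are all true-score covariance, so they carry over unchanged; only the diagonal terms shrink to ρᵢσᵢ².
True-score variance = [0.83 + 0.57] − 1.32 = 1.4 − 1.32 = 0.08.
Reliability = 0.08 / 0.68 = 0.118.

0.118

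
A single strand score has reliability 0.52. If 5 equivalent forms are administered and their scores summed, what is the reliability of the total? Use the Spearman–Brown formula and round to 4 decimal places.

ρ_k = kρ / (1 + (k−1)ρ) = 5·0.52 / (1 + 4·0.52) = 2.600 / 3.080 = 0.8442.

0.8442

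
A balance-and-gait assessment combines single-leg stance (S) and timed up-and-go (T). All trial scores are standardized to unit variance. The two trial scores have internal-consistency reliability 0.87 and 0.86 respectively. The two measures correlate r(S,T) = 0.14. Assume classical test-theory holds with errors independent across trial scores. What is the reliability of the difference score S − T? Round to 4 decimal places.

Var(S−T) = 1 + 1 − 2·0.14 = 2 − 0.28 = 1.72.
Under uncorrelated errors the observed covariances equal the true-score covariances, so only the own-variance terms attenuate.
True-score variance = [0.87 + 0.86] − 0.28 = 1.73 − 0.28 = 1.45.
Reliability = 1.45 / 1.72 = 0.8430.

0.8430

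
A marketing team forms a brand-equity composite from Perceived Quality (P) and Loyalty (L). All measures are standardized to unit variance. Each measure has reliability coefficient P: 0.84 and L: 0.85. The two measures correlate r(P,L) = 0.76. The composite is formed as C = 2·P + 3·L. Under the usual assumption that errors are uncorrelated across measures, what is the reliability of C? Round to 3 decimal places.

0.910

Var(C) = 2² + 3² + 2·[6·0.76] = 13 + 9.12 = 22.12.
With uncorrelated errors the cross-covariances are all true-score covariance, so they carry over unchanged; only the diagonal terms shrink to ρᵢσᵢ².
True-score variance = [2²·0.84 + 3²·0.85] + 9.12 = 11.01 + 9.12 = 20.13.
Reliability = 20.13 / 22.12 = 0.910.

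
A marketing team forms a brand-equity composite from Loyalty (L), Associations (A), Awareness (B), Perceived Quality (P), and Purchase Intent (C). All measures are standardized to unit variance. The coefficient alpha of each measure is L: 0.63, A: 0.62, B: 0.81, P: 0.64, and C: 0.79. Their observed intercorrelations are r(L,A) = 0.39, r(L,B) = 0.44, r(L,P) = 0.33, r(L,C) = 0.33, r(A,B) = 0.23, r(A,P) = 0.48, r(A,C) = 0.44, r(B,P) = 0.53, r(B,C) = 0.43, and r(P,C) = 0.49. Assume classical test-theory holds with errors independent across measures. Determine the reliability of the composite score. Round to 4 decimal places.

0.8854

Var(L+A+B+P+C) = 5 + 2·[0.39 + 0.44 + 0.33 + 0.33 + 0.23 + 0.48 + 0.44 + 0.53 + 0.43 + 0.49] = 5 + 8.18 = 13.18.
With uncorrelated errors the cross-covariances are all true-score covariance, so they carry over unchanged; only the diagonal terms shrink to ρᵢσᵢ².
True-score variance = [0.63 + 0.62 + 0.81 + 0.64 + 0.79] + 8.18 = 3.49 + 8.18 = 11.67.
Reliability = 11.67 / 13.18 = 0.8854.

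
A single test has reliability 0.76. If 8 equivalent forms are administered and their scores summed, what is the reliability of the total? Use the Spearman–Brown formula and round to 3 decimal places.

ρ_k = kρ / (1 + (k−1)ρ) = 8·0.76 / (1 + 7·0.76) = 6.080 / 6.320 = 0.962.

0.962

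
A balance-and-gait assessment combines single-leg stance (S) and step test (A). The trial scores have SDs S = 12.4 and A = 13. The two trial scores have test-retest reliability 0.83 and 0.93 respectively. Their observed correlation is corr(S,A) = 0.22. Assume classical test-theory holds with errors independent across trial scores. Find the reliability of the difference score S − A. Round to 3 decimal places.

0.849

Var(S−A) = 12.4² + 13² − 2·12.4·13·0.22 = 322.76 − 70.928 = 251.832.
With uncorrelated errors the cross-covariances are all true-score covariance, so they carry over unchanged; only the diagonal terms shrink to ρᵢσᵢ².
True-score variance = [12.4²·0.83 + 13²·0.93] − 70.928 = 284.791 − 70.928 = 213.863.
Reliability = 213.863 / 251.832 = 0.849.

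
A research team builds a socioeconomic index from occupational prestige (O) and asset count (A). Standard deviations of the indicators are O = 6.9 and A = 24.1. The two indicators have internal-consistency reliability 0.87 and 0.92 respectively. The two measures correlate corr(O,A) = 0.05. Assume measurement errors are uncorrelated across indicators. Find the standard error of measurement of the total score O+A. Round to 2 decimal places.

7.26

Var(total) = 628.42 + 16.629 = 645.049.
True-score variance = 575.766 + 16.629 = 592.395, so reliability = 0.9184.
Error variance = 645.049 − 592.395 = 52.6541; SEM = √52.6541 = 7.26.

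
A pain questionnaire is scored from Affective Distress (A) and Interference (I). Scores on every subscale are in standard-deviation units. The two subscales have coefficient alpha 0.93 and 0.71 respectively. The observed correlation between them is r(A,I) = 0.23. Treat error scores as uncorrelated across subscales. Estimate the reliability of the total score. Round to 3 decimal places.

Var(A+I) = 2 + 2·[0.23] = 2 + 0.46 = 2.46.
With uncorrelated errors the cross-covariances are all true-score covariance, so they carry over unchanged; only the diagonal terms shrink to ρᵢσᵢ².
True-score variance = [0.93 + 0.71] + 0.46 = 1.64 + 0.46 = 2.1.
Reliability = 2.1 / 2.46 = 0.854.

0.854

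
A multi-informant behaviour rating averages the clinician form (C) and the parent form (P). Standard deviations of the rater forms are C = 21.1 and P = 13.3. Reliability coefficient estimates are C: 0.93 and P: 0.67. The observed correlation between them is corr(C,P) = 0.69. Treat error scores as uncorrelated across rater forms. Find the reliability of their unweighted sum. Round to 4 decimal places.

Var(C+P) = 21.1² + 13.3² + 2·[21.1·13.3·0.69] = 622.1 + 387.269 = 1009.37.
Under uncorrelated errors the observed covariances equal the true-score covariances, so only the own-variance terms attenuate.
True-score variance = [21.1²·0.93 + 13.3²·0.67] + 387.269 = 532.562 + 387.269 = 919.831.
Reliability = 919.831 / 1009.37 = 0.9113.

0.9113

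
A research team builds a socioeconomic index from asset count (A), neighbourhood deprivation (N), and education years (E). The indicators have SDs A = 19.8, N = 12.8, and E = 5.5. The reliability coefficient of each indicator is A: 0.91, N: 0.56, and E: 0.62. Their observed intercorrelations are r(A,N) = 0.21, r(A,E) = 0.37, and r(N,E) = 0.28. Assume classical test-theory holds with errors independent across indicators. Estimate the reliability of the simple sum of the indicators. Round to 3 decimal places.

0.854

Var(A+N+E) = 19.8² + 12.8² + 5.5² + 2·[19.8·12.8·0.21 + 19.8·5.5·0.37 + 12.8·5.5·0.28] = 586.13 + 226.455 = 812.585.
With uncorrelated errors the cross-covariances are all true-score covariance, so they carry over unchanged; only the diagonal terms shrink to ρᵢσᵢ².
True-score variance = [19.8²·0.91 + 12.8²·0.56 + 5.5²·0.62] + 226.455 = 467.262 + 226.455 = 693.717.
Reliability = 693.717 / 812.585 = 0.854.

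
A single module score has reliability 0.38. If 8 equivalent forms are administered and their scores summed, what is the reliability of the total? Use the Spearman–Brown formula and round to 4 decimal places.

0.8306

ρ_k = kρ / (1 + (k−1)ρ) = 8·0.38 / (1 + 7·0.38) = 3.040 / 3.660 = 0.8306.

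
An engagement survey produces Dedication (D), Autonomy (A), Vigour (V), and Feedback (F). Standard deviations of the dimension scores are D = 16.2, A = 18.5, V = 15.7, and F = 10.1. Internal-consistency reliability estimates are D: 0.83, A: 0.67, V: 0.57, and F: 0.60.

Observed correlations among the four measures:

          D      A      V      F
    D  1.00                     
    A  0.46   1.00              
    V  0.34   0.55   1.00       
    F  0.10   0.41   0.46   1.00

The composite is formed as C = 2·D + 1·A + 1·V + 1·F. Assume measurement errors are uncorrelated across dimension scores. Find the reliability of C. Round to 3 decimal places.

0.868

Var(C) = 2²·16.2² + 18.5² + 15.7² + 10.1² + 2·[2·16.2·18.5·0.46 + 2·16.2·15.7·0.34 + 2·16.2·10.1·0.10 + 18.5·15.7·0.55 + 18.5·10.1·0.41 + 15.7·10.1·0.46] = 1740.51 + 1581.39 = 3321.9.
Under uncorrelated errors the observed covariances equal the true-score covariances, so only the own-variance terms attenuate.
True-score variance = [2²·16.2²·0.83 + 18.5²·0.67 + 15.7²·0.57 + 10.1²·0.60] + 1581.39 = 1302.31 + 1581.39 = 2883.71.
Reliability = 2883.71 / 3321.9 = 0.868.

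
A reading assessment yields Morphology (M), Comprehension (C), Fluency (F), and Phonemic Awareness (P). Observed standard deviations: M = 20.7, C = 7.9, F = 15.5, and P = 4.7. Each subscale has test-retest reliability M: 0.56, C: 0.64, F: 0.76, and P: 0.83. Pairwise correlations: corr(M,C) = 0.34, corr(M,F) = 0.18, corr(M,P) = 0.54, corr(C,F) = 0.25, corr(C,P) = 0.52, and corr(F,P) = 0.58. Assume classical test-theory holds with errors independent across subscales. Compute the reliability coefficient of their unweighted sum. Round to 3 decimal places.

Var(M+C+F+P) = 20.7² + 7.9² + 15.5² + 4.7² + 2·[20.7·7.9·0.34 + 20.7·15.5·0.18 + 20.7·4.7·0.54 + 7.9·15.5·0.25 + 7.9·4.7·0.52 + 15.5·4.7·0.58] = 753.24 + 516.126 = 1269.37.
Because errors are independent across components, Cov(Tᵢ,Tⱼ) = Cov(Xᵢ,Xⱼ); the off-diagonal part of the true-score variance is the same as above.
True-score variance = [20.7²·0.56 + 7.9²·0.64 + 15.5²·0.76 + 4.7²·0.83] + 516.126 = 480.822 + 516.126 = 996.947.
Reliability = 996.947 / 1269.37 = 0.785.

0.785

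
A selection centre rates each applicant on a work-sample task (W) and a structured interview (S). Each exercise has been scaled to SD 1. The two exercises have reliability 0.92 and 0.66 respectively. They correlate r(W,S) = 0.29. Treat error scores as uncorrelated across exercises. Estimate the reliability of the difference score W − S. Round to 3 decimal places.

Var(W−S) = 1 + 1 − 2·0.29 = 2 − 0.58 = 1.42.
With uncorrelated errors the cross-covariances are all true-score covariance, so they carry over unchanged; only the diagonal terms shrink to ρᵢσᵢ².
True-score variance = [0.92 + 0.66] − 0.58 = 1.58 − 0.58 = 1.
Reliability = 1 / 1.42 = 0.704.

0.704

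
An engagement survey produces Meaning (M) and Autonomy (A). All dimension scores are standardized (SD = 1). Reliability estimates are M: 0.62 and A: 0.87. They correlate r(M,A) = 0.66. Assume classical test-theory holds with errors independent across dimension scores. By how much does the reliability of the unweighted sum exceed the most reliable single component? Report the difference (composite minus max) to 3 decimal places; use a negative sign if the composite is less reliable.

-0.024

Var(sum) = 2 + 1.32 = 3.32; true-score variance = 1.49 + 1.32 = 2.81; composite reliability = 0.8464.
Max component reliability = 0.8700.
Difference = 0.8464 − 0.8700 = -0.024.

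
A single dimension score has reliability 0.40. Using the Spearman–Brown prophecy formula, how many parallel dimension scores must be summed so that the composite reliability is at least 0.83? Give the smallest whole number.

k ≥ ρ*(1−ρ₁)/(ρ₁(1−ρ*)) = 0.83·0.60 / (0.40·0.17) = 7.324.
Smallest integer k = 8.

8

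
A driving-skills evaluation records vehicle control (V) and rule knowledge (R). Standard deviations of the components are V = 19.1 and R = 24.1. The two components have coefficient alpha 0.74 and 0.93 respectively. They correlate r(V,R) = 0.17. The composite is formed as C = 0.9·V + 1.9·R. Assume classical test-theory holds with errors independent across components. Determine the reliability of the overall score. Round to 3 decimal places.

0.916

Var(C) = 0.9²·19.1² + 1.9²·24.1² + 2·[1.71·19.1·24.1·0.17] = 2392.22 + 267.624 = 2659.84.
Under uncorrelated errors the observed covariances equal the true-score covariances, so only the own-variance terms attenuate.
True-score variance = [0.9²·19.1²·0.74 + 1.9²·24.1²·0.93] + 267.624 = 2168.62 + 267.624 = 2436.24.
Reliability = 2436.24 / 2659.84 = 0.916.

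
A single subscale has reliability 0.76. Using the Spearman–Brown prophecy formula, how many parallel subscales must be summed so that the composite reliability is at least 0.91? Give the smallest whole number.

4

k ≥ ρ*(1−ρ₁)/(ρ₁(1−ρ*)) = 0.91·0.24 / (0.76·0.09) = 3.193.
Smallest integer k = 4.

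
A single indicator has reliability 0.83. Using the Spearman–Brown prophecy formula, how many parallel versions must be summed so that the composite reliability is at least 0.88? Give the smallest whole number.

2

k ≥ ρ*(1−ρ₁)/(ρ₁(1−ρ*)) = 0.88·0.17 / (0.83·0.12) = 1.502.
Smallest integer k = 2.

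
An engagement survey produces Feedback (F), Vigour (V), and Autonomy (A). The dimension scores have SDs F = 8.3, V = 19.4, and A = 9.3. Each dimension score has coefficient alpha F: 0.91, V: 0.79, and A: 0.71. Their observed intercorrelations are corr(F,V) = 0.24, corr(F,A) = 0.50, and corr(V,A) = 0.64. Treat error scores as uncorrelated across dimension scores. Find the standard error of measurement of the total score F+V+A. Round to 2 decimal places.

Var(total) = 531.74 + 385.417 = 917.157.
True-score variance = 421.422 + 385.417 = 806.839, so reliability = 0.8797.
Error variance = 917.157 − 806.839 = 110.318; SEM = √110.318 = 10.50.

10.50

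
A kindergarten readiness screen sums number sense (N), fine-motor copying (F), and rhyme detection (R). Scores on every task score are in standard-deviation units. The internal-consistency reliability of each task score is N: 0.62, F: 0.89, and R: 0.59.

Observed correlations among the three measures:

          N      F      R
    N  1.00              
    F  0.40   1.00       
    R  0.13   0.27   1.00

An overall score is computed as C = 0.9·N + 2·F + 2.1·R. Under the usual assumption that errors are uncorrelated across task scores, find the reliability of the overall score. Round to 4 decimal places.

0.8095

Var(C) = 0.9² + 2² + 2.1² + 2·[1.8·0.40 + 1.89·0.13 + 4.2·0.27] = 9.22 + 4.1994 = 13.4194.
With uncorrelated errors the cross-covariances are all true-score covariance, so they carry over unchanged; only the diagonal terms shrink to ρᵢσᵢ².
True-score variance = [0.9²·0.62 + 2²·0.89 + 2.1²·0.59] + 4.1994 = 6.6641 + 4.1994 = 10.8635.
Reliability = 10.8635 / 13.4194 = 0.8095.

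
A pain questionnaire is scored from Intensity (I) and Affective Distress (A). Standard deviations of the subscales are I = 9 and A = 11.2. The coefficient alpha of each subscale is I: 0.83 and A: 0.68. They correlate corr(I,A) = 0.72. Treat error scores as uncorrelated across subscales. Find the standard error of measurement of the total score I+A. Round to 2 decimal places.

7.34

Var(total) = 206.44 + 145.152 = 351.592.
True-score variance = 152.529 + 145.152 = 297.681, so reliability = 0.8467.
Error variance = 351.592 − 297.681 = 53.9108; SEM = √53.9108 = 7.34.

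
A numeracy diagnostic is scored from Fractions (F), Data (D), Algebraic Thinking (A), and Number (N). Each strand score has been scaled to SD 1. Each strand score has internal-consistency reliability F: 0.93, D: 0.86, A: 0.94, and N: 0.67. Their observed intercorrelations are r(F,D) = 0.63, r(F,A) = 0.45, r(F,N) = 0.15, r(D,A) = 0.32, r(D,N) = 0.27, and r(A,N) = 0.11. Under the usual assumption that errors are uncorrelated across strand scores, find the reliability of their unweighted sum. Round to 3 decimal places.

0.924

Var(F+D+A+N) = 4 + 2·[0.63 + 0.45 + 0.15 + 0.32 + 0.27 + 0.11] = 4 + 3.86 = 7.86.
Under uncorrelated errors the observed covariances equal the true-score covariances, so only the own-variance terms attenuate.
True-score variance = [0.93 + 0.86 + 0.94 + 0.67] + 3.86 = 3.4 + 3.86 = 7.26.
Reliability = 7.26 / 7.86 = 0.924.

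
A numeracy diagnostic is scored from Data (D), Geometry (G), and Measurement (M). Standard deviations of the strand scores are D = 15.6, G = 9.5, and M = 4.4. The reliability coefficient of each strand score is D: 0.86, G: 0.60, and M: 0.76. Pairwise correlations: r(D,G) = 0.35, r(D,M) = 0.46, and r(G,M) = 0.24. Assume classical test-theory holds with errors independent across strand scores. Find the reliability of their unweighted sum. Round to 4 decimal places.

0.8614

Var(D+G+M) = 15.6² + 9.5² + 4.4² + 2·[15.6·9.5·0.35 + 15.6·4.4·0.46 + 9.5·4.4·0.24] = 352.97 + 186.953 = 539.923.
With uncorrelated errors the cross-covariances are all true-score covariance, so they carry over unchanged; only the diagonal terms shrink to ρᵢσᵢ².
True-score variance = [15.6²·0.86 + 9.5²·0.60 + 4.4²·0.76] + 186.953 = 278.153 + 186.953 = 465.106.
Reliability = 465.106 / 539.923 = 0.8614.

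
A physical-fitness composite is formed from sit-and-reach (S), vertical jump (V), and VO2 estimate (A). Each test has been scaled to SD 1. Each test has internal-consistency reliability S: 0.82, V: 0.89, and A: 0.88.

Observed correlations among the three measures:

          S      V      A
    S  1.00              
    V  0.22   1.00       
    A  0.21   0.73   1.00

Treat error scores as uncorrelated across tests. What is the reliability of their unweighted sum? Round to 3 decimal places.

Var(S+V+A) = 3 + 2·[0.22 + 0.21 + 0.73] = 3 + 2.32 = 5.32.
Under uncorrelated errors the observed covariances equal the true-score covariances, so only the own-variance terms attenuate.
True-score variance = [0.82 + 0.89 + 0.88] + 2.32 = 2.59 + 2.32 = 4.91.
Reliability = 4.91 / 5.32 = 0.923.

0.923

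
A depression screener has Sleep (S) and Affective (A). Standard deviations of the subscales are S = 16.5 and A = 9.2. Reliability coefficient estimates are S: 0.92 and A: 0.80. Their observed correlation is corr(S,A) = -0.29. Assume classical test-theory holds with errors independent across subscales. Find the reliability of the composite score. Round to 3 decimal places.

0.856

Var(S+A) = 16.5² + 9.2² + 2·[16.5·9.2·(-0.29)] = 356.89 − 88.044 = 268.846.
Under uncorrelated errors the observed covariances equal the true-score covariances, so only the own-variance terms attenuate.
True-score variance = [16.5²·0.92 + 9.2²·0.80] − 88.044 = 318.182 − 88.044 = 230.138.
Reliability = 230.138 / 268.846 = 0.856.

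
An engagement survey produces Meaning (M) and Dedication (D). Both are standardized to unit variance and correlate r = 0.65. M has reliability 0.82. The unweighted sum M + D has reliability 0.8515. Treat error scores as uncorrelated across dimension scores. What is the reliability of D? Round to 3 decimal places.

Var(M+D) = 2 + 2·0.65 = 3.300.
True-score variance = ρ_M + ρ_D + 2·0.65, so 0.8515 = (0.82 + ρ_D + 1.30) / 3.300.
ρ_D = 0.8515·3.300 − 0.82 − 1.30 = 0.690.

0.690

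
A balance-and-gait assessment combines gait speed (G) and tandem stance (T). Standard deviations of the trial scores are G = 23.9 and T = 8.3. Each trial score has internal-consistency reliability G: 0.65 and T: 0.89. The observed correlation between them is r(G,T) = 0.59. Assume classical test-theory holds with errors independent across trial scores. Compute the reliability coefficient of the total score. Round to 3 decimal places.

Var(G+T) = 23.9² + 8.3² + 2·[23.9·8.3·0.59] = 640.1 + 234.077 = 874.177.
Because errors are independent across components, Cov(Tᵢ,Tⱼ) = Cov(Xᵢ,Xⱼ); the off-diagonal part of the true-score variance is the same as above.
True-score variance = [23.9²·0.65 + 8.3²·0.89] + 234.077 = 432.599 + 234.077 = 666.675.
Reliability = 666.675 / 874.177 = 0.763.

0.763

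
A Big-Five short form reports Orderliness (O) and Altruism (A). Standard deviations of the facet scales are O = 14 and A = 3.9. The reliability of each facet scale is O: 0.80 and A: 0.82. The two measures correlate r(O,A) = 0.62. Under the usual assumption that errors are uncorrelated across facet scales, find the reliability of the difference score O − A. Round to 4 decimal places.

0.7078

Var(O−A) = 14² + 3.9² − 2·14·3.9·0.62 = 211.21 − 67.704 = 143.506.
Because errors are independent across components, Cov(Tᵢ,Tⱼ) = Cov(Xᵢ,Xⱼ); the off-diagonal part of the true-score variance is the same as above.
True-score variance = [14²·0.80 + 3.9²·0.82] − 67.704 = 169.272 − 67.704 = 101.568.
Reliability = 101.568 / 143.506 = 0.7078.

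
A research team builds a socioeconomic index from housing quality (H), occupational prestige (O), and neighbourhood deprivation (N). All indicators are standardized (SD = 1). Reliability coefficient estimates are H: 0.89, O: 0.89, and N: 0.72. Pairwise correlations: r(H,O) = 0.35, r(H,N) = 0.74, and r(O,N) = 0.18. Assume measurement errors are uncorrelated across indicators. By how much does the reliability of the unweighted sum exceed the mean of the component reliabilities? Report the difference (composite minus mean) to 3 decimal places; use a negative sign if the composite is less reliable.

Var(sum) = 3 + 2.54 = 5.54; true-score variance = 2.5 + 2.54 = 5.04; composite reliability = 0.9097.
Mean component reliability = 0.8333.
Difference = 0.9097 − 0.8333 = 0.076.

0.076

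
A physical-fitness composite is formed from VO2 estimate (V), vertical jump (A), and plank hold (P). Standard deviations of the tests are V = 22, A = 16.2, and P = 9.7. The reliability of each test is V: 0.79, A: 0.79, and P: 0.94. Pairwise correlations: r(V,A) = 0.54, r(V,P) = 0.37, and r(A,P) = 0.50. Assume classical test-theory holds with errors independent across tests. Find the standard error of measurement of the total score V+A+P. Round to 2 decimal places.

12.74

Var(total) = 840.53 + 699.968 = 1540.5.
True-score variance = 678.132 + 699.968 = 1378.1, so reliability = 0.8946.
Error variance = 1540.5 − 1378.1 = 162.398; SEM = √162.398 = 12.74.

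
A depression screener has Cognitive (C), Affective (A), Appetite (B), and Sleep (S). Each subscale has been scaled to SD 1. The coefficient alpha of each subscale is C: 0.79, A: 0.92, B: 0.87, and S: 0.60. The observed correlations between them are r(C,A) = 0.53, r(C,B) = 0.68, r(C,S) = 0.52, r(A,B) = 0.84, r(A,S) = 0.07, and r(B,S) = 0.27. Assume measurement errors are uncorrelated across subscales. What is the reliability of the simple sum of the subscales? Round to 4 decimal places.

0.9165

Var(C+A+B+S) = 4 + 2·[0.53 + 0.68 + 0.52 + 0.84 + 0.07 + 0.27] = 4 + 5.82 = 9.82.
Under uncorrelated errors the observed covariances equal the true-score covariances, so only the own-variance terms attenuate.
True-score variance = [0.79 + 0.92 + 0.87 + 0.60] + 5.82 = 3.18 + 5.82 = 9.
Reliability = 9 / 9.82 = 0.9165.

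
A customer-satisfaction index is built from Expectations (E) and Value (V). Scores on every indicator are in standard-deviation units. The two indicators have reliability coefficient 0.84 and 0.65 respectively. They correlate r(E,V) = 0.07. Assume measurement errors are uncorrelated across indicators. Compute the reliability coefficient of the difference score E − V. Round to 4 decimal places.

Var(E−V) = 1 + 1 − 2·0.07 = 2 − 0.14 = 1.86.
Because errors are independent across components, Cov(Tᵢ,Tⱼ) = Cov(Xᵢ,Xⱼ); the off-diagonal part of the true-score variance is the same as above.
True-score variance = [0.84 + 0.65] − 0.14 = 1.49 − 0.14 = 1.35.
Reliability = 1.35 / 1.86 = 0.7258.

0.7258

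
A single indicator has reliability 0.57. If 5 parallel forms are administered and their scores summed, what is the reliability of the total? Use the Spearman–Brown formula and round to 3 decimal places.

ρ_k = kρ / (1 + (k−1)ρ) = 5·0.57 / (1 + 4·0.57) = 2.850 / 3.280 = 0.869.

0.869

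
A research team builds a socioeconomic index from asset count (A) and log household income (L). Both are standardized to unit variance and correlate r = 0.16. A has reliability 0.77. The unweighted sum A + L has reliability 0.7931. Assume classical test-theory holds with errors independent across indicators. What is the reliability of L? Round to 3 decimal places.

Var(A+L) = 2 + 2·0.16 = 2.320.
True-score variance = ρ_A + ρ_L + 2·0.16, so 0.7931 = (0.77 + ρ_L + 0.32) / 2.320.
ρ_L = 0.7931·2.320 − 0.77 − 0.32 = 0.750.

0.750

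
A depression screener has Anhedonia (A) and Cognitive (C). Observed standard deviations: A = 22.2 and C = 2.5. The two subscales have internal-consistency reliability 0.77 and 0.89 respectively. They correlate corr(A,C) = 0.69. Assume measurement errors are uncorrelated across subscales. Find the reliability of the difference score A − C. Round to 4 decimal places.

Var(A−C) = 22.2² + 2.5² − 2·22.2·2.5·0.69 = 499.09 − 76.59 = 422.5.
Because errors are independent across components, Cov(Tᵢ,Tⱼ) = Cov(Xᵢ,Xⱼ); the off-diagonal part of the true-score variance is the same as above.
True-score variance = [22.2²·0.77 + 2.5²·0.89] − 76.59 = 385.049 − 76.59 = 308.459.
Reliability = 308.459 / 422.5 = 0.7301.

0.7301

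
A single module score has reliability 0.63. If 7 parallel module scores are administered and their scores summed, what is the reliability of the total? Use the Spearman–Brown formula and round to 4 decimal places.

ρ_k = kρ / (1 + (k−1)ρ) = 7·0.63 / (1 + 6·0.63) = 4.410 / 4.780 = 0.9226.

0.9226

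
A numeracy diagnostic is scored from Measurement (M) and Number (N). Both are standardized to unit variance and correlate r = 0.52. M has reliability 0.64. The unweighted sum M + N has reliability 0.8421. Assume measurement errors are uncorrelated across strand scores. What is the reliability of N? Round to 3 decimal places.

0.880

Var(M+N) = 2 + 2·0.52 = 3.040.
True-score variance = ρ_M + ρ_N + 2·0.52, so 0.8421 = (0.64 + ρ_N + 1.04) / 3.040.
ρ_N = 0.8421·3.040 − 0.64 − 1.04 = 0.880.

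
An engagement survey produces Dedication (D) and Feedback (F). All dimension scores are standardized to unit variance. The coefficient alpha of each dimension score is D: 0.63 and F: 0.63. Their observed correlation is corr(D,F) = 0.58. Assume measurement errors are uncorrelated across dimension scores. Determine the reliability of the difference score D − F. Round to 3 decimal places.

0.119

Var(D−F) = 1 + 1 − 2·0.58 = 2 − 1.16 = 0.84.
Because errors are independent across components, Cov(Tᵢ,Tⱼ) = Cov(Xᵢ,Xⱼ); the off-diagonal part of the true-score variance is the same as above.
True-score variance = [0.63 + 0.63] − 1.16 = 1.26 − 1.16 = 0.1.
Reliability = 0.1 / 0.84 = 0.119.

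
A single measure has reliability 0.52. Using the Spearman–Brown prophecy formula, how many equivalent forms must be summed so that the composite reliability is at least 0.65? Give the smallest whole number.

k ≥ ρ*(1−ρ₁)/(ρ₁(1−ρ*)) = 0.65·0.48 / (0.52·0.35) = 1.714.
Smallest integer k = 2.

2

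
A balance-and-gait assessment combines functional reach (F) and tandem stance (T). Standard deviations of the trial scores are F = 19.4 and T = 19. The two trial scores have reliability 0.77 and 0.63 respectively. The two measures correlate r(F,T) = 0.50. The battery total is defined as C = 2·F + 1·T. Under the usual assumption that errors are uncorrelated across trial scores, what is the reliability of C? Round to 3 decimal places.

Var(C) = 2²·19.4² + 19² + 2·[2·19.4·19·0.50] = 1866.44 + 737.2 = 2603.64.
Under uncorrelated errors the observed covariances equal the true-score covariances, so only the own-variance terms attenuate.
True-score variance = [2²·19.4²·0.77 + 19²·0.63] + 737.2 = 1386.62 + 737.2 = 2123.82.
Reliability = 2123.82 / 2603.64 = 0.816.

0.816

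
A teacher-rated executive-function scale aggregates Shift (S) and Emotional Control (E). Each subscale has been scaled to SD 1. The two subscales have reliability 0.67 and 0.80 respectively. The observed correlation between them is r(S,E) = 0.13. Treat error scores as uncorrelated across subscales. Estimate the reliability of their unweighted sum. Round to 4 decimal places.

0.7655

Var(S+E) = 2 + 2·[0.13] = 2 + 0.26 = 2.26.
Because errors are independent across components, Cov(Tᵢ,Tⱼ) = Cov(Xᵢ,Xⱼ); the off-diagonal part of the true-score variance is the same as above.
True-score variance = [0.67 + 0.80] + 0.26 = 1.47 + 0.26 = 1.73.
Reliability = 1.73 / 2.26 = 0.7655.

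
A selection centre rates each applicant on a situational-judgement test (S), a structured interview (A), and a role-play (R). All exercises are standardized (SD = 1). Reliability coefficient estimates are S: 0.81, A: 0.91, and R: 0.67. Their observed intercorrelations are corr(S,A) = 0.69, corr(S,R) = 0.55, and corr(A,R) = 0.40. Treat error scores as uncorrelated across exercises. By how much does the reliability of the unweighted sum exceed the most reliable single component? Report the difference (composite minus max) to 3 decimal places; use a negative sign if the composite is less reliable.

Var(sum) = 3 + 3.28 = 6.28; true-score variance = 2.39 + 3.28 = 5.67; composite reliability = 0.9029.
Max component reliability = 0.9100.
Difference = 0.9029 − 0.9100 = -0.007.

-0.007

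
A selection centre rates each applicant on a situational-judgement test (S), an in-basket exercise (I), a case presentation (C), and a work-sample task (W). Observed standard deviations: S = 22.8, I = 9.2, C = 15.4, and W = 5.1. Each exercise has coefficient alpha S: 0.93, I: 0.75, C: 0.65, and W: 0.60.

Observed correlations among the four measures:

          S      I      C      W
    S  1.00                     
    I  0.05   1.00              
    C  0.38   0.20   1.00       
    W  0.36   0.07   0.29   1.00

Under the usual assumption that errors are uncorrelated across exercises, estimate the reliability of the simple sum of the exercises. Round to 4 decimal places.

0.8880

Var(S+I+C+W) = 22.8² + 9.2² + 15.4² + 5.1² + 2·[22.8·9.2·0.05 + 22.8·15.4·0.38 + 22.8·5.1·0.36 + 9.2·15.4·0.20 + 9.2·5.1·0.07 + 15.4·5.1·0.29] = 867.65 + 480.343 = 1347.99.
With uncorrelated errors the cross-covariances are all true-score covariance, so they carry over unchanged; only the diagonal terms shrink to ρᵢσᵢ².
True-score variance = [22.8²·0.93 + 9.2²·0.75 + 15.4²·0.65 + 5.1²·0.60] + 480.343 = 716.691 + 480.343 = 1197.03.
Reliability = 1197.03 / 1347.99 = 0.8880.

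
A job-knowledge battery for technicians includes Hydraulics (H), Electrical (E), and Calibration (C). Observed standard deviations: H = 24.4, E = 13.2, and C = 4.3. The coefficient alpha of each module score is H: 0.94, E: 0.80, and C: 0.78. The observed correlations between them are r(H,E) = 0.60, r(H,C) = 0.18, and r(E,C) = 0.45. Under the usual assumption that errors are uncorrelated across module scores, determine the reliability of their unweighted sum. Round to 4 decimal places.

Var(H+E+C) = 24.4² + 13.2² + 4.3² + 2·[24.4·13.2·0.60 + 24.4·4.3·0.18 + 13.2·4.3·0.45] = 788.09 + 475.351 = 1263.44.
Because errors are independent across components, Cov(Tᵢ,Tⱼ) = Cov(Xᵢ,Xⱼ); the off-diagonal part of the true-score variance is the same as above.
True-score variance = [24.4²·0.94 + 13.2²·0.80 + 4.3²·0.78] + 475.351 = 713.453 + 475.351 = 1188.8.
Reliability = 1188.8 / 1263.44 = 0.9409.

0.9409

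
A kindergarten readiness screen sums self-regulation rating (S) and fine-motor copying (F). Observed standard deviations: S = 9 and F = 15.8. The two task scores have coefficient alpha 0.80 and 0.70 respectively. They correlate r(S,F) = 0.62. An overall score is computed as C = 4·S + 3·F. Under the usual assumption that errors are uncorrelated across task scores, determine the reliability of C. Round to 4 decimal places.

0.8351

Var(C) = 4²·9² + 3²·15.8² + 2·[12·9·15.8·0.62] = 3542.76 + 2115.94 = 5658.7.
With uncorrelated errors the cross-covariances are all true-score covariance, so they carry over unchanged; only the diagonal terms shrink to ρᵢσᵢ².
True-score variance = [4²·9²·0.80 + 3²·15.8²·0.70] + 2115.94 = 2609.53 + 2115.94 = 4725.47.
Reliability = 4725.47 / 5658.7 = 0.8351.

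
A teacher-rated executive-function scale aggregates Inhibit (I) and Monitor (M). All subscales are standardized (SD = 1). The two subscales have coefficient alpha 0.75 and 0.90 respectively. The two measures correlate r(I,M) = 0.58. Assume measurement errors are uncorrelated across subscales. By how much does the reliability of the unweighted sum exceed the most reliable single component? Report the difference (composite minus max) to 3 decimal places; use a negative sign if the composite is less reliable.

Var(sum) = 2 + 1.16 = 3.16; true-score variance = 1.65 + 1.16 = 2.81; composite reliability = 0.8892.
Max component reliability = 0.9000.
Difference = 0.8892 − 0.9000 = -0.011.

-0.011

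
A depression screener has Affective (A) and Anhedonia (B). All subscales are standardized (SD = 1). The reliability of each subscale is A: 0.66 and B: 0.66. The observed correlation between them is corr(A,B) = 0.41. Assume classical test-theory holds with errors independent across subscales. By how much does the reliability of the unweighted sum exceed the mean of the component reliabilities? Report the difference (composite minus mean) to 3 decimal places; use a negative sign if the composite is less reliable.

Var(sum) = 2 + 0.82 = 2.82; true-score variance = 1.32 + 0.82 = 2.14; composite reliability = 0.7589.
Mean component reliability = 0.6600.
Difference = 0.7589 − 0.6600 = 0.099.

0.099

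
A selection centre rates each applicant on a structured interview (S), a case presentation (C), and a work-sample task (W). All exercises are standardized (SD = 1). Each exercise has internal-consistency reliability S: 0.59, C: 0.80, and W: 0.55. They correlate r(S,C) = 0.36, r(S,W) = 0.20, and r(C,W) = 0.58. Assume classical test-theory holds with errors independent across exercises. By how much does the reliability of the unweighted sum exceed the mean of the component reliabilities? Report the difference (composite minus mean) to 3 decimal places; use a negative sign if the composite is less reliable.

0.153

Var(sum) = 3 + 2.28 = 5.28; true-score variance = 1.94 + 2.28 = 4.22; composite reliability = 0.7992.
Mean component reliability = 0.6467.
Difference = 0.7992 − 0.6467 = 0.153.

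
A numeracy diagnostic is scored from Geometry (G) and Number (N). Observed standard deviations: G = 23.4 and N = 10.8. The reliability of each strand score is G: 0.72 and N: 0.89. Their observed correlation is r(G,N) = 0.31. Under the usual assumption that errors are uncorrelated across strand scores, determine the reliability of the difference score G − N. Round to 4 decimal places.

Var(G−N) = 23.4² + 10.8² − 2·23.4·10.8·0.31 = 664.2 − 156.686 = 507.514.
With uncorrelated errors the cross-covariances are all true-score covariance, so they carry over unchanged; only the diagonal terms shrink to ρᵢσᵢ².
True-score variance = [23.4²·0.72 + 10.8²·0.89] − 156.686 = 498.053 − 156.686 = 341.366.
Reliability = 341.366 / 507.514 = 0.6726.

0.6726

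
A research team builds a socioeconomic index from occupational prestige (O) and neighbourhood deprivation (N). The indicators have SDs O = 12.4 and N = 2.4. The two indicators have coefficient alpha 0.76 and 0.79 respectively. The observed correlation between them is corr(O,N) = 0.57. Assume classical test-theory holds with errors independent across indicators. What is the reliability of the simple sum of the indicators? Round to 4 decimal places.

0.8030

Var(O+N) = 12.4² + 2.4² + 2·[12.4·2.4·0.57] = 159.52 + 33.9264 = 193.446.
Because errors are independent across components, Cov(Tᵢ,Tⱼ) = Cov(Xᵢ,Xⱼ); the off-diagonal part of the true-score variance is the same as above.
True-score variance = [12.4²·0.76 + 2.4²·0.79] + 33.9264 = 121.408 + 33.9264 = 155.334.
Reliability = 155.334 / 193.446 = 0.8030.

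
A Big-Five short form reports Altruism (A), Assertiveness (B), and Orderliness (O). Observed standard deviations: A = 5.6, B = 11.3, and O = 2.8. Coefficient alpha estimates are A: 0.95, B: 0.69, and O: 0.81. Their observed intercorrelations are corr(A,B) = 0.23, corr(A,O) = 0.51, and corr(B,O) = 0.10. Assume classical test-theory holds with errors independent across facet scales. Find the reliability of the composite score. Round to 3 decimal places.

0.805

Var(A+B+O) = 5.6² + 11.3² + 2.8² + 2·[5.6·11.3·0.23 + 5.6·2.8·0.51 + 11.3·2.8·0.10] = 166.89 + 51.4304 = 218.32.
Under uncorrelated errors the observed covariances equal the true-score covariances, so only the own-variance terms attenuate.
True-score variance = [5.6²·0.95 + 11.3²·0.69 + 2.8²·0.81] + 51.4304 = 124.248 + 51.4304 = 175.679.
Reliability = 175.679 / 218.32 = 0.805.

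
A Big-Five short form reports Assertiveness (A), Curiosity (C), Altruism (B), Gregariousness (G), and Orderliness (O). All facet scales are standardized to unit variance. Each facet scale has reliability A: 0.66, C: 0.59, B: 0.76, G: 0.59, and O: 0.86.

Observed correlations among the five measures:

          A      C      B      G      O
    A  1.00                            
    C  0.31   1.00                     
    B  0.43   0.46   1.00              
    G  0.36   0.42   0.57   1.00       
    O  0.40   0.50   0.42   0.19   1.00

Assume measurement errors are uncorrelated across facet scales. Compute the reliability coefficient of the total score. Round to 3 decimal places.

Var(A+C+B+G+O) = 5 + 2·[0.31 + 0.43 + 0.36 + 0.40 + 0.46 + 0.42 + 0.50 + 0.57 + 0.42 + 0.19] = 5 + 8.12 = 13.12.
Under uncorrelated errors the observed covariances equal the true-score covariances, so only the own-variance terms attenuate.
True-score variance = [0.66 + 0.59 + 0.76 + 0.59 + 0.86] + 8.12 = 3.46 + 8.12 = 11.58.
Reliability = 11.58 / 13.12 = 0.883.

0.883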